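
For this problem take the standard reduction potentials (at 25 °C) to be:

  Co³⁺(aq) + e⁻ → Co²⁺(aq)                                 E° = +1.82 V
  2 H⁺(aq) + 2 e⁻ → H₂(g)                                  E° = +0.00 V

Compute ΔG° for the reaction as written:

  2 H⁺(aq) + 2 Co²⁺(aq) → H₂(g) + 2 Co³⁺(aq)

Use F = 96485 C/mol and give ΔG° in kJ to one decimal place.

+351.2 kJ

As written, H⁺/H₂ is reduced (cathode) and Co³⁺/Co²⁺ is oxidised (anode), so E°cell = (+0.00) − (+1.82) = -1.82 V.
Balancing electrons gives n = 2.
ΔG° = −nFE° = −(2)(96485)(-1.82) = 351,205 J = +351.2 kJ.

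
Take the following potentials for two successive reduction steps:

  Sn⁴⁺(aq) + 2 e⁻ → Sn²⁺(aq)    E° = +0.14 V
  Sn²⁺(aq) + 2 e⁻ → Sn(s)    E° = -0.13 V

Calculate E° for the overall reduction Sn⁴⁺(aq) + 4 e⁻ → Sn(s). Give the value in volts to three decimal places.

+0.005 V

Standard free energies of sequential steps add: ΔG°₃ = ΔG°₁ + ΔG°₂, so n₃E°₃ = n₁E°₁ + n₂E°₂.
E°₃ = (2×+0.14 + 2×-0.13) / 4 = (+0.020) / 4 = +0.005 V.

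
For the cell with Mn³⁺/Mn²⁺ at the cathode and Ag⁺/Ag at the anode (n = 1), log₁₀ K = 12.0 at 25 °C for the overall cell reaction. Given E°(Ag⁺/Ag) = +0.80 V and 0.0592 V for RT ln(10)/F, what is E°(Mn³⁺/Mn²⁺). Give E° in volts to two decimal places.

E°cell = (0.0592/n)·log K = (0.0592/1)(12.0) = +0.710 V.
Since Mn³⁺/Mn²⁺ is the cathode and Ag⁺/Ag the anode, E°cell = E°(Mn³⁺/Mn²⁺) − E°(Ag⁺/Ag).
So E°(Mn³⁺/Mn²⁺) = E°cell + E°(Ag⁺/Ag) = +0.710 + (+0.80) = +1.51 V.

+1.51 V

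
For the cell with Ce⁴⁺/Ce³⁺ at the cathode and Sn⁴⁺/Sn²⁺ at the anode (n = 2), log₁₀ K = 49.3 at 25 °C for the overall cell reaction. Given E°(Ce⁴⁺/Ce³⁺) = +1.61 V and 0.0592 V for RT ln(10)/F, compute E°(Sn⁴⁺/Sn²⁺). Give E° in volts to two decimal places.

+0.15 V

E°cell = (0.0592/n)·log K = (0.0592/2)(49.3) = +1.459 V.
Since Ce⁴⁺/Ce³⁺ is the cathode and Sn⁴⁺/Sn²⁺ the anode, E°cell = E°(Ce⁴⁺/Ce³⁺) − E°(Sn⁴⁺/Sn²⁺).
So E°(Sn⁴⁺/Sn²⁺) = E°(Ce⁴⁺/Ce³⁺) − E°cell = (+1.61) − (+1.459) = +0.15 V.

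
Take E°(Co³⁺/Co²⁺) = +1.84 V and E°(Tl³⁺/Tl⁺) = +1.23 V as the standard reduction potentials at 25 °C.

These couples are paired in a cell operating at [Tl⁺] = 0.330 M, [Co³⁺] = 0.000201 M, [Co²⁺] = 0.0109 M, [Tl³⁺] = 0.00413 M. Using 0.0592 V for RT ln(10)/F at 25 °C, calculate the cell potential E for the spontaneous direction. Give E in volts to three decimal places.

Co³⁺/Co²⁺ is the cathode (higher E°), Tl³⁺/Tl⁺ the anode: E°cell = +1.84 − (+1.23) = +0.61 V, n = 2.
Overall: 2 Co³⁺(aq) + Tl⁺(aq) → 2 Co²⁺(aq) + Tl³⁺(aq)
Q = [Co²⁺]^2·[Tl³⁺] / ([Co³⁺]^2·[Tl⁺]); log Q = 1.566.
E = E° − (0.0592/n) log Q = +0.61 − (0.0592/2)(1.566) = +0.564 V.

+0.564 V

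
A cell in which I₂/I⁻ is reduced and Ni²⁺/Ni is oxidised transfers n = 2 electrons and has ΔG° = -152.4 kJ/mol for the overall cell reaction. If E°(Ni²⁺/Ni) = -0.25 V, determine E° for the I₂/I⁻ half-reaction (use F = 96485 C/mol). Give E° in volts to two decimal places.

E°cell = −ΔG°/(nF) = −(-152.4×10³)/((2)(96485)) = +0.790 V.
Since I₂/I⁻ is the cathode and Ni²⁺/Ni the anode, E°cell = E°(I₂/I⁻) − E°(Ni²⁺/Ni).
So E°(I₂/I⁻) = E°cell + E°(Ni²⁺/Ni) = +0.790 + (-0.25) = +0.54 V.

+0.54 V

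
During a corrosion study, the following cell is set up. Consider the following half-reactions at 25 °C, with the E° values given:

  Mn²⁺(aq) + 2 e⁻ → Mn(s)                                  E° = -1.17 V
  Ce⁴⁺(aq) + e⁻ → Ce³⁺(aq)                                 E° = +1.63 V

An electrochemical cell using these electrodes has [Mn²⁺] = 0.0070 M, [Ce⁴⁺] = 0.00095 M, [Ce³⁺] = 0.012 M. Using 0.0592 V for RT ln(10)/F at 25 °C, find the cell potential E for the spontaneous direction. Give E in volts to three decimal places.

Ce⁴⁺/Ce³⁺ is the cathode (higher E°), Mn²⁺/Mn the anode: E°cell = +1.63 − (-1.17) = +2.80 V, n = 2.
Overall: 2 Ce⁴⁺(aq) + Mn(s) → 2 Ce³⁺(aq) + Mn²⁺(aq)
Q = [Ce³⁺]^2·[Mn²⁺] / ([Ce⁴⁺]^2); log Q = 0.048.
E = E° − (0.0592/n) log Q = +2.80 − (0.0592/2)(0.048) = +2.799 V.

+2.799 V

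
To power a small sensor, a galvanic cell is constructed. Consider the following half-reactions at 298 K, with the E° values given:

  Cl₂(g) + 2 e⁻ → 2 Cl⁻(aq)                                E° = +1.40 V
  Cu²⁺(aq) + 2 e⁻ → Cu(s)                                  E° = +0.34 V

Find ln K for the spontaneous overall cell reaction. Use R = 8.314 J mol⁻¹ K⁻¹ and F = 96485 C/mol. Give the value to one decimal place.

82.6

Cathode: Cl₂/Cl⁻; anode: Cu²⁺/Cu. E°cell = (+1.40) − (+0.34) = +1.06 V, with n = 2.
ΔG° = −nFE° = −RT ln K, so ln K = nFE°/(RT) = (2)(96485)(+1.06) / ((8.314)(298)) = 82.560.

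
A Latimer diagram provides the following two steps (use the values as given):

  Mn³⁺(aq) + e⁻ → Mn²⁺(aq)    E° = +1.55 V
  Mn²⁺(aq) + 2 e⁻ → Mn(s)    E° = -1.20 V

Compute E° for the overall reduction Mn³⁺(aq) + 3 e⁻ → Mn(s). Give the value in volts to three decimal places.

-0.283 V

Standard free energies of sequential steps add: ΔG°₃ = ΔG°₁ + ΔG°₂, so n₃E°₃ = n₁E°₁ + n₂E°₂.
E°₃ = (1×+1.55 + 2×-1.20) / 3 = (-0.850) / 3 = -0.283 V.
E° values themselves are not directly additive — weighting by electron count is essential.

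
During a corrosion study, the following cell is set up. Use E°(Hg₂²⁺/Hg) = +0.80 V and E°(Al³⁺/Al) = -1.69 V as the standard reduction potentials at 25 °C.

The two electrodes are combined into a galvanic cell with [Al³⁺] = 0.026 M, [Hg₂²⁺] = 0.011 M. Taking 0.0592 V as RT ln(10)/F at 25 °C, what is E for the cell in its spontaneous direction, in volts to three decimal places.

+2.463 V

Hg₂²⁺/Hg is the cathode (higher E°), Al³⁺/Al the anode: E°cell = +0.80 − (-1.69) = +2.49 V, n = 6.
Overall: 3 Hg₂²⁺(aq) + 2 Al(s) → 6 Hg(l) + 2 Al³⁺(aq)
Q = [Al³⁺]^2 / ([Hg₂²⁺]^3); log Q = 2.706.
E = E° − (0.0592/n) log Q = +2.49 − (0.0592/6)(2.706) = +2.463 V.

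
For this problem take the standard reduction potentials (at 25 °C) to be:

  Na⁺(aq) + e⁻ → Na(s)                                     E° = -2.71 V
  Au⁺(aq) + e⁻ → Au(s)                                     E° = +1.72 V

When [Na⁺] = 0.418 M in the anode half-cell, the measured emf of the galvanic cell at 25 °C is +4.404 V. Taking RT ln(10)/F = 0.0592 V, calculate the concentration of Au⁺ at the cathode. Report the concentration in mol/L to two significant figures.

0.15 M

Au⁺/Au is the cathode, Na⁺/Na the anode: E°cell = +4.43 V, n = 1.
Overall reaction: Au⁺(aq) + Na(s) → Au(s) + Na⁺(aq); Q = [Na⁺]^1/[Au⁺]^1.
From E = E° − (0.0592/n) log Q: log Q = (E° − E)·n/0.0592 = (+4.43 − (+4.404))·1/0.0592 = 0.4392.
So 1·log[Au⁺] = 1·log(0.418) − log Q = -0.3788 − (0.4392) = -0.8180; [Au⁺] = 10^(-0.8180) ≈ 0.15 M.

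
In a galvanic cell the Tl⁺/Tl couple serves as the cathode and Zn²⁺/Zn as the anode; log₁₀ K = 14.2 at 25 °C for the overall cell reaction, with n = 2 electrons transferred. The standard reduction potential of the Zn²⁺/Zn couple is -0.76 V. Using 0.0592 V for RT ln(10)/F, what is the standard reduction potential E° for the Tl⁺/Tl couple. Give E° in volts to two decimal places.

-0.34 V

E°cell = (0.0592/n)·log K = (0.0592/2)(14.2) = +0.420 V.
Since Tl⁺/Tl is the cathode and Zn²⁺/Zn the anode, E°cell = E°(Tl⁺/Tl) − E°(Zn²⁺/Zn).
So E°(Tl⁺/Tl) = E°cell + E°(Zn²⁺/Zn) = +0.420 + (-0.76) = -0.34 V.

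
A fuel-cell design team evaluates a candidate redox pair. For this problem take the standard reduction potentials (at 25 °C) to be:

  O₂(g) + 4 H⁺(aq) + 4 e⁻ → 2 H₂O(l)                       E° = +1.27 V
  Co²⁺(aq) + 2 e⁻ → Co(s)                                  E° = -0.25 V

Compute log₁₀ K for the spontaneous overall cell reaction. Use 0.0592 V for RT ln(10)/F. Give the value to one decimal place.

102.7

Cathode: O₂/H₂O; anode: Co²⁺/Co. E°cell = +1.52 V, n = 4.
log K = nE°cell / 0.0592 = (4)(+1.52) / 0.0592 = 102.7.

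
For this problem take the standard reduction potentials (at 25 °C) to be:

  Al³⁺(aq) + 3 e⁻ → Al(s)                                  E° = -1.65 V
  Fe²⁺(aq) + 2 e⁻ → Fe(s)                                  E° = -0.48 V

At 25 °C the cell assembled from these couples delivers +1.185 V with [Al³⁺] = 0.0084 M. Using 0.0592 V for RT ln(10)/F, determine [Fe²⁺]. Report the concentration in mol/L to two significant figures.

Fe²⁺/Fe is the cathode, Al³⁺/Al the anode: E°cell = +1.17 V, n = 6.
Overall reaction: 3 Fe²⁺(aq) + 2 Al(s) → 3 Fe(s) + 2 Al³⁺(aq); Q = [Al³⁺]^2/[Fe²⁺]^3.
From E = E° − (0.0592/n) log Q: log Q = (E° − E)·n/0.0592 = (+1.17 − (+1.185))·6/0.0592 = -1.5203.
So 3·log[Fe²⁺] = 2·log(0.0084) − log Q = -4.1514 − (-1.5203) = -2.6311; log[Fe²⁺] = -2.6311 / 3 = -0.8770; [Fe²⁺] = 10^(-0.8770) ≈ 0.13 M.

0.13 M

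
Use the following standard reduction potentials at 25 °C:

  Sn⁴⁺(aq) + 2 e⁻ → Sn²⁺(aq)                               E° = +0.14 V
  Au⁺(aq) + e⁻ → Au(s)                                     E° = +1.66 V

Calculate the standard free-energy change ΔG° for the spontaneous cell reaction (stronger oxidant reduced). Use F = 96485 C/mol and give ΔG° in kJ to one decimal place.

Au⁺/Au (E° = +1.66 V) is the cathode; Sn⁴⁺/Sn²⁺ (E° = +0.14 V) is the anode, so E°cell = +1.52 V.
Balancing electrons gives n = 2 (lcm of 1 and 2).
ΔG° = −nFE° = −(2)(96485)(+1.52) = -293,314 J = -293.3 kJ.

-293.3 kJ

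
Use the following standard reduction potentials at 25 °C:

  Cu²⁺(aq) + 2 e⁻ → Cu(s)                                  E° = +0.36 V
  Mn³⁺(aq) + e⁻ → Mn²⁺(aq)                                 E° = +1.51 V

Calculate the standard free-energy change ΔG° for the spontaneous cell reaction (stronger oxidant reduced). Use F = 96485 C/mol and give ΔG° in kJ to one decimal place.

-221.9 kJ

Mn³⁺/Mn²⁺ (E° = +1.51 V) is the cathode; Cu²⁺/Cu (E° = +0.36 V) is the anode, so E°cell = +1.15 V.
Balancing electrons gives n = 2 (lcm of 1 and 2).
ΔG° = −nFE° = −(2)(96485)(+1.15) = -221,915 J = -221.9 kJ.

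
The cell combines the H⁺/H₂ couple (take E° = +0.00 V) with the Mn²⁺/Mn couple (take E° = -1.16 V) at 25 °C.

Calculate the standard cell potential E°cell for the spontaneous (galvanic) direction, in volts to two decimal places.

The H⁺/H₂ couple has the higher reduction potential, so it is the cathode; Mn²⁺/Mn is oxidised at the anode.
E°cell = E°(cathode) − E°(anode) = (+0.00) − (-1.16) = +1.16 V.

+1.16 V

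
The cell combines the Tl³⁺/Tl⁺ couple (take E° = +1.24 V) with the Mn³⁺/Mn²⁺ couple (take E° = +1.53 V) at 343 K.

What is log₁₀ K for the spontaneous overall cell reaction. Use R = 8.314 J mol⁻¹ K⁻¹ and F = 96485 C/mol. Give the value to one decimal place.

8.5

Cathode: Mn³⁺/Mn²⁺; anode: Tl³⁺/Tl⁺. E°cell = (+1.53) − (+1.24) = +0.29 V, with n = 2.
ΔG° = −nFE° = −RT ln K, so ln K = nFE°/(RT) = (2)(96485)(+0.29) / ((8.314)(343)) = 19.624.
log₁₀ K = 19.624 / ln 10 = 8.5.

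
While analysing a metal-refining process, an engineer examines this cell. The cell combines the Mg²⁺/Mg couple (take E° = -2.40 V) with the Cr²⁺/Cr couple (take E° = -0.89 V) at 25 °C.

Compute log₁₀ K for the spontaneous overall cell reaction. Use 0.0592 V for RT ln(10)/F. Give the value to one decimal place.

Cathode: Cr²⁺/Cr; anode: Mg²⁺/Mg. E°cell = +1.51 V, n = 2.
log K = nE°cell / 0.0592 = (2)(+1.51) / 0.0592 = 51.0.

51.0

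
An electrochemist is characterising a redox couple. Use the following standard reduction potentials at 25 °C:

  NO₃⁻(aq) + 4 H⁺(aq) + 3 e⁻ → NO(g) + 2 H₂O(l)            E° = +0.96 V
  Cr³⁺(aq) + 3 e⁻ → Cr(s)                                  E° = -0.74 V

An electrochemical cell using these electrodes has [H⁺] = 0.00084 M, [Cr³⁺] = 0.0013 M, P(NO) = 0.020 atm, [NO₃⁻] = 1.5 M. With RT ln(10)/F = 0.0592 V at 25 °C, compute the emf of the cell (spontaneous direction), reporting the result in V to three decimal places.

NO₃⁻/NO is the cathode (higher E°), Cr³⁺/Cr the anode: E°cell = +0.96 − (-0.74) = +1.70 V, n = 3.
Overall: NO₃⁻(aq) + 4 H⁺(aq) + Cr(s) → NO(g) + 2 H₂O(l) + Cr³⁺(aq)
Q = P(NO)·[Cr³⁺] / ([NO₃⁻]·[H⁺]^4); log Q = 7.542.
E = E° − (0.0592/n) log Q = +1.70 − (0.0592/3)(7.542) = +1.551 V.

+1.551 V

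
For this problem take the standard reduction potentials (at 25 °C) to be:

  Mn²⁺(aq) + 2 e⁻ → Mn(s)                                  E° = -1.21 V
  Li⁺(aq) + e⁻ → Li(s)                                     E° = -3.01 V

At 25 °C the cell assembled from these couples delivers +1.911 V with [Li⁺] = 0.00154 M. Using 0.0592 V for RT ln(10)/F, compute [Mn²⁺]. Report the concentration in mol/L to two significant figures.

0.013 M

Mn²⁺/Mn is the cathode, Li⁺/Li the anode: E°cell = +1.80 V, n = 2.
Overall reaction: Mn²⁺(aq) + 2 Li(s) → Mn(s) + 2 Li⁺(aq); Q = [Li⁺]^2/[Mn²⁺]^1.
From E = E° − (0.0592/n) log Q: log Q = (E° − E)·n/0.0592 = (+1.80 − (+1.911))·2/0.0592 = -3.7500.
So 1·log[Mn²⁺] = 2·log(0.00154) − log Q = -5.6250 − (-3.7500) = -1.8750; [Mn²⁺] = 10^(-1.8750) ≈ 0.013 M.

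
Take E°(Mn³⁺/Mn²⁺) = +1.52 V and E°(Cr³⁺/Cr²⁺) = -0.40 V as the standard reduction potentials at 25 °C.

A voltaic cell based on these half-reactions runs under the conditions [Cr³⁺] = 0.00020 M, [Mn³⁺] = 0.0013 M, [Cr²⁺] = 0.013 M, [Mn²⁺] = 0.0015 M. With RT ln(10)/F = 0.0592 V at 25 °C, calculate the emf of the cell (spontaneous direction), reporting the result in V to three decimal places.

Mn³⁺/Mn²⁺ is the cathode (higher E°), Cr³⁺/Cr²⁺ the anode: E°cell = +1.52 − (-0.40) = +1.92 V, n = 1.
Overall: Mn³⁺(aq) + Cr²⁺(aq) → Mn²⁺(aq) + Cr³⁺(aq)
Q = [Mn²⁺]·[Cr³⁺] / ([Mn³⁺]·[Cr²⁺]); log Q = -1.751.
E = E° − (0.0592/n) log Q = +1.92 − (0.0592/1)(-1.751) = +2.024 V.

+2.024 V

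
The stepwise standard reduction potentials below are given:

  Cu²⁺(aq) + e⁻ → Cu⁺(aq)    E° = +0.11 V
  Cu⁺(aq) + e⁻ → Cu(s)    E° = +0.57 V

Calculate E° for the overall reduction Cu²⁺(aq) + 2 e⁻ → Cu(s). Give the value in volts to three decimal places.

Standard free energies of sequential steps add: ΔG°₃ = ΔG°₁ + ΔG°₂, so n₃E°₃ = n₁E°₁ + n₂E°₂.
E°₃ = (1×+0.11 + 1×+0.57) / 2 = (+0.680) / 2 = +0.340 V.

+0.340 V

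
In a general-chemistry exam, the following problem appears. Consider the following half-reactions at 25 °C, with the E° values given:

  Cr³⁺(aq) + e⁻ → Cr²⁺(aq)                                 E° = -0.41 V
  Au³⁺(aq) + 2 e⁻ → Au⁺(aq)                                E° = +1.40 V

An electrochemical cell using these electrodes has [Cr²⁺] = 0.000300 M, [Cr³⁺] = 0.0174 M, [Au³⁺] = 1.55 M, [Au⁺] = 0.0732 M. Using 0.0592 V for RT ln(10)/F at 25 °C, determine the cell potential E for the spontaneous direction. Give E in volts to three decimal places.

Au³⁺/Au⁺ is the cathode (higher E°), Cr³⁺/Cr²⁺ the anode: E°cell = +1.40 − (-0.41) = +1.81 V, n = 2.
Overall: Au³⁺(aq) + 2 Cr²⁺(aq) → Au⁺(aq) + 2 Cr³⁺(aq)
Q = [Au⁺]·[Cr³⁺]^2 / ([Au³⁺]·[Cr²⁺]^2); log Q = 2.201.
E = E° − (0.0592/n) log Q = +1.81 − (0.0592/2)(2.201) = +1.745 V.

+1.745 V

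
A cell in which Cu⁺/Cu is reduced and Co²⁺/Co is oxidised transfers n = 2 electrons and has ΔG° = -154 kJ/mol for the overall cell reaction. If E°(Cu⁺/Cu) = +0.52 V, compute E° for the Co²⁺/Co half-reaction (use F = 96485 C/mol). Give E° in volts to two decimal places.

-0.28 V

E°cell = −ΔG°/(nF) = −(-154×10³)/((2)(96485)) = +0.798 V.
Since Cu⁺/Cu is the cathode and Co²⁺/Co the anode, E°cell = E°(Cu⁺/Cu) − E°(Co²⁺/Co).
So E°(Co²⁺/Co) = E°(Cu⁺/Cu) − E°cell = (+0.52) − (+0.798) = -0.28 V.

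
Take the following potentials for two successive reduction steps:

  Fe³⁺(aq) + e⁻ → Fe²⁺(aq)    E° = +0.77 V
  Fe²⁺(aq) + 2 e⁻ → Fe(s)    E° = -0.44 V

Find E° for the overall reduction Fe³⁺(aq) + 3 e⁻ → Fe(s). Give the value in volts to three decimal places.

Standard free energies of sequential steps add: ΔG°₃ = ΔG°₁ + ΔG°₂, so n₃E°₃ = n₁E°₁ + n₂E°₂.
E°₃ = (1×+0.77 + 2×-0.44) / 3 = (-0.110) / 3 = -0.037 V.

-0.037 V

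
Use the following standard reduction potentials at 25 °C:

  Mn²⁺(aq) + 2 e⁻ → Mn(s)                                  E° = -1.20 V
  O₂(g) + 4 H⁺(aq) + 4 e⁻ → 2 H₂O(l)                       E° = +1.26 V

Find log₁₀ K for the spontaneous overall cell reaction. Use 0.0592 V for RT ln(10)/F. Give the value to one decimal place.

Cathode: O₂/H₂O; anode: Mn²⁺/Mn. E°cell = +2.46 V, n = 4.
log K = nE°cell / 0.0592 = (4)(+2.46) / 0.0592 = 166.2.

166.2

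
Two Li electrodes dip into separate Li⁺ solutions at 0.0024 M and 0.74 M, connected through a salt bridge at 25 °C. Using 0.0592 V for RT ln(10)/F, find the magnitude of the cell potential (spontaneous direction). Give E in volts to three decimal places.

For a concentration cell E°cell = 0. The 0.74 M side is the cathode (reduction is favoured where [Li⁺] is higher).
With n = 1, E = −(0.0592/1) log([Li⁺]ₐₙ/[Li⁺]꜀ₐₜ) = −(0.0592/1) log(0.0024/0.74) = −(0.0592/1)(-2.489) = +0.147 V.

+0.147 V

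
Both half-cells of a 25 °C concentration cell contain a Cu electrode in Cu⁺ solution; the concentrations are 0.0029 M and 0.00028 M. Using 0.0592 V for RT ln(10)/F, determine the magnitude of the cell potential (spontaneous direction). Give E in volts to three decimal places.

+0.060 V

For a concentration cell E°cell = 0. The 0.0029 M side is the cathode (reduction is favoured where [Cu⁺] is higher).
With n = 1, E = −(0.0592/1) log([Cu⁺]ₐₙ/[Cu⁺]꜀ₐₜ) = −(0.0592/1) log(0.00028/0.0029) = −(0.0592/1)(-1.015) = +0.060 V.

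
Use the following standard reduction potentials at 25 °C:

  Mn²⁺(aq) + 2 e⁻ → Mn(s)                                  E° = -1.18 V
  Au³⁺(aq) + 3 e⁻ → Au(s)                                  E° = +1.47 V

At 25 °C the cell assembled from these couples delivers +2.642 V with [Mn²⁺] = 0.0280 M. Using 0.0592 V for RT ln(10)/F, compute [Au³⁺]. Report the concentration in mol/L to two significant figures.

Au³⁺/Au is the cathode, Mn²⁺/Mn the anode: E°cell = +2.65 V, n = 6.
Overall reaction: 2 Au³⁺(aq) + 3 Mn(s) → 2 Au(s) + 3 Mn²⁺(aq); Q = [Mn²⁺]^3/[Au³⁺]^2.
From E = E° − (0.0592/n) log Q: log Q = (E° − E)·n/0.0592 = (+2.65 − (+2.642))·6/0.0592 = 0.8108.
So 2·log[Au³⁺] = 3·log(0.028) − log Q = -4.6585 − (0.8108) = -5.4693; log[Au³⁺] = -5.4693 / 2 = -2.7346; [Au³⁺] = 10^(-2.7346) ≈ 0.0018 M.

0.0018 M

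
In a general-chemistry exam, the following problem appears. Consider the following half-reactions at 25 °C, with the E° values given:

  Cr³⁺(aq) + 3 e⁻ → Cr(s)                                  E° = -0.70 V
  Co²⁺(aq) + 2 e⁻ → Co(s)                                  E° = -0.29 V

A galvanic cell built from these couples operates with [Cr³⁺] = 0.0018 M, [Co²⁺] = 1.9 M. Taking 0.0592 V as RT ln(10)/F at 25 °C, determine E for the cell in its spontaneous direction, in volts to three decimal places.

+0.472 V

Co²⁺/Co is the cathode (higher E°), Cr³⁺/Cr the anode: E°cell = -0.29 − (-0.70) = +0.41 V, n = 6.
Overall: 3 Co²⁺(aq) + 2 Cr(s) → 3 Co(s) + 2 Cr³⁺(aq)
Q = [Cr³⁺]^2 / ([Co²⁺]^3); log Q = -6.326.
E = E° − (0.0592/n) log Q = +0.41 − (0.0592/6)(-6.326) = +0.472 V.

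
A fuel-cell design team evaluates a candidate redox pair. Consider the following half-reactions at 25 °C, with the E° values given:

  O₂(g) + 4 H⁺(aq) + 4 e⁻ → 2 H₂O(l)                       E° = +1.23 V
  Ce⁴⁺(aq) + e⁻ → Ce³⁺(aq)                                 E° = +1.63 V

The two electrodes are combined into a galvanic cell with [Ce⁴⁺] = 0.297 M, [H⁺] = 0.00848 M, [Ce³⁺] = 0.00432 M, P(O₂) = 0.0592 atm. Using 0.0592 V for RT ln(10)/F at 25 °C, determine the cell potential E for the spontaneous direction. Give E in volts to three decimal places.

+0.650 V

Ce⁴⁺/Ce³⁺ is the cathode (higher E°), O₂/H₂O the anode: E°cell = +1.63 − (+1.23) = +0.40 V, n = 4.
Overall: 4 Ce⁴⁺(aq) + 2 H₂O(l) → 4 Ce³⁺(aq) + O₂(g) + 4 H⁺(aq)
Q = [Ce³⁺]^4·P(O₂)·[H⁺]^4 / ([Ce⁴⁺]^4); log Q = -16.863.
E = E° − (0.0592/n) log Q = +0.40 − (0.0592/4)(-16.863) = +0.650 V.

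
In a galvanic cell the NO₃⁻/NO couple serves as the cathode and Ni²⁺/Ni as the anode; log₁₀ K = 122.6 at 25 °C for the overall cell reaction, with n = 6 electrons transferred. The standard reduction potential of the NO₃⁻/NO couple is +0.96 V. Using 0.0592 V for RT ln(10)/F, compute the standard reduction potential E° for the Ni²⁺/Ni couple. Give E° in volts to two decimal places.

-0.25 V

E°cell = (0.0592/n)·log K = (0.0592/6)(122.6) = +1.210 V.
Since NO₃⁻/NO is the cathode and Ni²⁺/Ni the anode, E°cell = E°(NO₃⁻/NO) − E°(Ni²⁺/Ni).
So E°(Ni²⁺/Ni) = E°(NO₃⁻/NO) − E°cell = (+0.96) − (+1.210) = -0.25 V.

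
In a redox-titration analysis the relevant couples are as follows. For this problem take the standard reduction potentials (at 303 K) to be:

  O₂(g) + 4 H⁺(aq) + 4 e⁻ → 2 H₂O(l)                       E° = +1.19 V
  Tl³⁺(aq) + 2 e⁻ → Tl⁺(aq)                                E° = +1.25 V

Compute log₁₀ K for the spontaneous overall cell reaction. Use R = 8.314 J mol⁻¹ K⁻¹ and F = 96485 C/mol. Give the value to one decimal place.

Cathode: Tl³⁺/Tl⁺; anode: O₂/H₂O. E°cell = (+1.25) − (+1.19) = +0.06 V, with n = 4.
ΔG° = −nFE° = −RT ln K, so ln K = nFE°/(RT) = (4)(96485)(+0.06) / ((8.314)(303)) = 9.192.
log₁₀ K = 9.192 / ln 10 = 4.0.

4.0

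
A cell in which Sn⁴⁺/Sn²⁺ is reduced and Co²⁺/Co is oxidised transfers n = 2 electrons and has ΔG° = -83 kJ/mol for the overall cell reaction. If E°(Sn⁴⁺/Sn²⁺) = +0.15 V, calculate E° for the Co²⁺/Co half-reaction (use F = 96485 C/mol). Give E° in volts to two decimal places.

E°cell = −ΔG°/(nF) = −(-83×10³)/((2)(96485)) = +0.430 V.
Since Sn⁴⁺/Sn²⁺ is the cathode and Co²⁺/Co the anode, E°cell = E°(Sn⁴⁺/Sn²⁺) − E°(Co²⁺/Co).
So E°(Co²⁺/Co) = E°(Sn⁴⁺/Sn²⁺) − E°cell = (+0.15) − (+0.430) = -0.28 V.

-0.28 V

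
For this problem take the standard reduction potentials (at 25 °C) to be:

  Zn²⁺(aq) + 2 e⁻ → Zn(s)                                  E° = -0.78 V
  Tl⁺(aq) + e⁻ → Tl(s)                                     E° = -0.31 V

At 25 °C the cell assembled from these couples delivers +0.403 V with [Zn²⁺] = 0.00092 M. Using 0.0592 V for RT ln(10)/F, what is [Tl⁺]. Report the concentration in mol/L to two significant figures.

0.0022 M

Tl⁺/Tl is the cathode, Zn²⁺/Zn the anode: E°cell = +0.47 V, n = 2.
Overall reaction: 2 Tl⁺(aq) + Zn(s) → 2 Tl(s) + Zn²⁺(aq); Q = [Zn²⁺]^1/[Tl⁺]^2.
From E = E° − (0.0592/n) log Q: log Q = (E° − E)·n/0.0592 = (+0.47 − (+0.403))·2/0.0592 = 2.2635.
So 2·log[Tl⁺] = 1·log(0.00092) − log Q = -3.0362 − (2.2635) = -5.2997; log[Tl⁺] = -5.2997 / 2 = -2.6498; [Tl⁺] = 10^(-2.6498) ≈ 0.0022 M.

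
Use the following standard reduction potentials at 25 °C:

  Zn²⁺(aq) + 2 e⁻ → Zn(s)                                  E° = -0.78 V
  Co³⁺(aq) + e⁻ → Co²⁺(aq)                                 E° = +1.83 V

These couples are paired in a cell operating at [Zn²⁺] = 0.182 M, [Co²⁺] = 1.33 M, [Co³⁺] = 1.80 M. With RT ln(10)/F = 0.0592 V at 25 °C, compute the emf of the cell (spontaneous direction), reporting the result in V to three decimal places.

+2.640 V

Co³⁺/Co²⁺ is the cathode (higher E°), Zn²⁺/Zn the anode: E°cell = +1.83 − (-0.78) = +2.61 V, n = 2.
Overall: 2 Co³⁺(aq) + Zn(s) → 2 Co²⁺(aq) + Zn²⁺(aq)
Q = [Co²⁺]^2·[Zn²⁺] / ([Co³⁺]^2); log Q = -1.003.
E = E° − (0.0592/n) log Q = +2.61 − (0.0592/2)(-1.003) = +2.640 V.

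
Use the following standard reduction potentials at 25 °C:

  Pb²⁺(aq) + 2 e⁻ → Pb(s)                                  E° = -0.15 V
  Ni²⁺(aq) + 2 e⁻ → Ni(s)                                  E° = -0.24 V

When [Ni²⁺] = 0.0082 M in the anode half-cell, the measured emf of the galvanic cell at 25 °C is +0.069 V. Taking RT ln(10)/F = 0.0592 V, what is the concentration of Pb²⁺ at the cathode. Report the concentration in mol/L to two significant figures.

Pb²⁺/Pb is the cathode, Ni²⁺/Ni the anode: E°cell = +0.09 V, n = 2.
Overall reaction: Pb²⁺(aq) + Ni(s) → Pb(s) + Ni²⁺(aq); Q = [Ni²⁺]^1/[Pb²⁺]^1.
From E = E° − (0.0592/n) log Q: log Q = (E° − E)·n/0.0592 = (+0.09 − (+0.069))·2/0.0592 = 0.7095.
So 1·log[Pb²⁺] = 1·log(0.0082) − log Q = -2.0862 − (0.7095) = -2.7957; [Pb²⁺] = 10^(-2.7957) ≈ 0.0016 M.

0.0016 M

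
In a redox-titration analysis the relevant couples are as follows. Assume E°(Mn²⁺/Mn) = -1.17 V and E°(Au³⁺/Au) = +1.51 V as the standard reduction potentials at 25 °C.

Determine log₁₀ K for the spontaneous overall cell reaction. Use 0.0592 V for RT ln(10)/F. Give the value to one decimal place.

271.6

Cathode: Au³⁺/Au; anode: Mn²⁺/Mn. E°cell = +2.68 V, n = 6.
log K = nE°cell / 0.0592 = (6)(+2.68) / 0.0592 = 271.6.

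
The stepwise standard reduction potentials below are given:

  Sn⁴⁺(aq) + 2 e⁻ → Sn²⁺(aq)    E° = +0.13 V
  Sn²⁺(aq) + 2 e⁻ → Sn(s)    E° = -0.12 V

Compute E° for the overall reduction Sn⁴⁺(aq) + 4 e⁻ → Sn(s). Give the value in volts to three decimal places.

Standard free energies of sequential steps add: ΔG°₃ = ΔG°₁ + ΔG°₂, so n₃E°₃ = n₁E°₁ + n₂E°₂.
E°₃ = (2×+0.13 + 2×-0.12) / 4 = (+0.020) / 4 = +0.005 V.

+0.005 V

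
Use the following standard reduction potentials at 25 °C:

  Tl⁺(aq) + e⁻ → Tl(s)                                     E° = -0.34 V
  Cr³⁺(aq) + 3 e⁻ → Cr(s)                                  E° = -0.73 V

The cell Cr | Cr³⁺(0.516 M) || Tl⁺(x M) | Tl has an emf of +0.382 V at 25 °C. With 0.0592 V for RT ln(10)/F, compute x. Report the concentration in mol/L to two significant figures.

0.59 M

Tl⁺/Tl is the cathode, Cr³⁺/Cr the anode: E°cell = +0.39 V, n = 3.
Overall reaction: 3 Tl⁺(aq) + Cr(s) → 3 Tl(s) + Cr³⁺(aq); Q = [Cr³⁺]^1/[Tl⁺]^3.
From E = E° − (0.0592/n) log Q: log Q = (E° − E)·n/0.0592 = (+0.39 − (+0.382))·3/0.0592 = 0.4054.
So 3·log[Tl⁺] = 1·log(0.516) − log Q = -0.2874 − (0.4054) = -0.6928; log[Tl⁺] = -0.6928 / 3 = -0.2309; [Tl⁺] = 10^(-0.2309) ≈ 0.59 M.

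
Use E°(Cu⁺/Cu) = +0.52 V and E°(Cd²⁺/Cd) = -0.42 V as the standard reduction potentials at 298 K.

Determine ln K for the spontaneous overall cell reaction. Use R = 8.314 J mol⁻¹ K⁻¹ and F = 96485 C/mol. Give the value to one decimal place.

73.2

Cathode: Cu⁺/Cu; anode: Cd²⁺/Cd. E°cell = (+0.52) − (-0.42) = +0.94 V, with n = 2.
ΔG° = −nFE° = −RT ln K, so ln K = nFE°/(RT) = (2)(96485)(+0.94) / ((8.314)(298)) = 73.214.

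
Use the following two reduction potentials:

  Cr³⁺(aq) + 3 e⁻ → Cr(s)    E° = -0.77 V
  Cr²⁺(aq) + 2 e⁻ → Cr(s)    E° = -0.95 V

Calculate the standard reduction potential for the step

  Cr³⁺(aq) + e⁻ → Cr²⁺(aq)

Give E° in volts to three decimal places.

-0.410 V

Sequential free energies add, so n₃E°₃ = n₁E°₁ + n₂E°₂.
With n₃ = 3, and the known step contributing 2×(-0.95) V, the unknown satisfies 1·E° = 3×(-0.77) − 2×(-0.95) = -0.410.
E° = -0.410 / 1 = -0.410 V.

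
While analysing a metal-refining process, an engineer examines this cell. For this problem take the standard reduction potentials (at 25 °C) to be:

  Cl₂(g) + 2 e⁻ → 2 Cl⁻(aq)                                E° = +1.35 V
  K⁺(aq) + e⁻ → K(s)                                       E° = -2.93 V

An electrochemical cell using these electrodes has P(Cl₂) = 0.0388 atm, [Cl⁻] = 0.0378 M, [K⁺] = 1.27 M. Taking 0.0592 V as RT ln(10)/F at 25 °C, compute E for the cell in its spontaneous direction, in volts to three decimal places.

+4.316 V

Cl₂/Cl⁻ is the cathode (higher E°), K⁺/K the anode: E°cell = +1.35 − (-2.93) = +4.28 V, n = 2.
Overall: Cl₂(g) + 2 K(s) → 2 Cl⁻(aq) + 2 K⁺(aq)
Q = [Cl⁻]^2·[K⁺]^2 / (P(Cl₂)); log Q = -1.226.
E = E° − (0.0592/n) log Q = +4.28 − (0.0592/2)(-1.226) = +4.316 V.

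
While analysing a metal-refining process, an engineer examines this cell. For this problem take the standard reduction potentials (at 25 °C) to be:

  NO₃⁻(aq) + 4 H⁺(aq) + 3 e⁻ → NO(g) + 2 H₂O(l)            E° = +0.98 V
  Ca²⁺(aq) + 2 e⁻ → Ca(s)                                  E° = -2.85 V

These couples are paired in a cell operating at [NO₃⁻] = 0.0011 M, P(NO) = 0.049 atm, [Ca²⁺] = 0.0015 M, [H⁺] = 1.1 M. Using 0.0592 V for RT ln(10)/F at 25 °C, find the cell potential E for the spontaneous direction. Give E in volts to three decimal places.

NO₃⁻/NO is the cathode (higher E°), Ca²⁺/Ca the anode: E°cell = +0.98 − (-2.85) = +3.83 V, n = 6.
Overall: 2 NO₃⁻(aq) + 8 H⁺(aq) + 3 Ca(s) → 2 NO(g) + 4 H₂O(l) + 3 Ca²⁺(aq)
Q = P(NO)^2·[Ca²⁺]^3 / ([NO₃⁻]^2·[H⁺]^8); log Q = -5.505.
E = E° − (0.0592/n) log Q = +3.83 − (0.0592/6)(-5.505) = +3.884 V.

+3.884 V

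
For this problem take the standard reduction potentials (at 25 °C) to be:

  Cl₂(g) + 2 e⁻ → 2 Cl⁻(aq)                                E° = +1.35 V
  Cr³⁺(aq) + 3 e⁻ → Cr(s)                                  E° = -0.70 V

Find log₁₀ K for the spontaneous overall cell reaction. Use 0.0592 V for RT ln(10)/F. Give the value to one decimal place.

207.8

Cathode: Cl₂/Cl⁻; anode: Cr³⁺/Cr. E°cell = +2.05 V, n = 6.
log K = nE°cell / 0.0592 = (6)(+2.05) / 0.0592 = 207.8.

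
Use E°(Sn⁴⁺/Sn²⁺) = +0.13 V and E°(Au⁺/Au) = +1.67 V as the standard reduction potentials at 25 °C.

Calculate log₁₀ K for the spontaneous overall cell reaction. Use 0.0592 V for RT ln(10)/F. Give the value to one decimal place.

52.0

Cathode: Au⁺/Au; anode: Sn⁴⁺/Sn²⁺. E°cell = +1.54 V, n = 2.
log K = nE°cell / 0.0592 = (2)(+1.54) / 0.0592 = 52.0.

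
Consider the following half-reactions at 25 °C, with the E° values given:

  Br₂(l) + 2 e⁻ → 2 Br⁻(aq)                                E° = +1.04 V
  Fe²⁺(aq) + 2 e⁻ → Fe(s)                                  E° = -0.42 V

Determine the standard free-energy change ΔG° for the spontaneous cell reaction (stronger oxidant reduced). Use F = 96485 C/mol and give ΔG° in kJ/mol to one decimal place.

Br₂/Br⁻ (E° = +1.04 V) is the cathode; Fe²⁺/Fe (E° = -0.42 V) is the anode, so E°cell = +1.46 V.
Balancing electrons gives n = 2 (lcm of 2 and 2).
ΔG° = −nFE° = −(2)(96485)(+1.46) = -281,736 J = -281.7 kJ/mol.

-281.7 kJ/mol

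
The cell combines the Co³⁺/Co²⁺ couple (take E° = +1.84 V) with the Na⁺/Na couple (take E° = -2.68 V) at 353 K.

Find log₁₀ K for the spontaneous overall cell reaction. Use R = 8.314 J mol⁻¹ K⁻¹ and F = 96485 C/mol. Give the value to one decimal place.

64.5

Cathode: Co³⁺/Co²⁺; anode: Na⁺/Na. E°cell = (+1.84) − (-2.68) = +4.52 V, with n = 1.
ΔG° = −nFE° = −RT ln K, so ln K = nFE°/(RT) = (1)(96485)(+4.52) / ((8.314)(353)) = 148.598.
log₁₀ K = 148.598 / ln 10 = 64.5.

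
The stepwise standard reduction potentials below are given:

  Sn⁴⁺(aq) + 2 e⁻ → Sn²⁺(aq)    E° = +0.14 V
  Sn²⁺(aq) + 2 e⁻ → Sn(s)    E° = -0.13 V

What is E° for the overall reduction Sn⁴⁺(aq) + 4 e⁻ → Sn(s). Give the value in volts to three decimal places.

+0.005 V

Adding the free-energy changes (−nFE°) of the two steps gives −n₃FE°₃ = −n₁FE°₁ − n₂FE°₂.
E°₃ = (2×+0.14 + 2×-0.13) / 4 = (+0.020) / 4 = +0.005 V.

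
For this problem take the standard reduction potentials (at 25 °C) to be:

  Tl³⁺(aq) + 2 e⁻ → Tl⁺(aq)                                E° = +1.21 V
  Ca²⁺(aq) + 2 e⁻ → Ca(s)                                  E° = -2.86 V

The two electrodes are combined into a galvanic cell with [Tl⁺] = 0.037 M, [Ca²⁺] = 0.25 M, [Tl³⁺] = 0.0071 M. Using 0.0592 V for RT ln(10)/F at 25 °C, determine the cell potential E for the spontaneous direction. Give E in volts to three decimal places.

+4.067 V

Tl³⁺/Tl⁺ is the cathode (higher E°), Ca²⁺/Ca the anode: E°cell = +1.21 − (-2.86) = +4.07 V, n = 2.
Overall: Tl³⁺(aq) + Ca(s) → Tl⁺(aq) + Ca²⁺(aq)
Q = [Tl⁺]·[Ca²⁺] / ([Tl³⁺]); log Q = 0.115.
E = E° − (0.0592/n) log Q = +4.07 − (0.0592/2)(0.115) = +4.067 V.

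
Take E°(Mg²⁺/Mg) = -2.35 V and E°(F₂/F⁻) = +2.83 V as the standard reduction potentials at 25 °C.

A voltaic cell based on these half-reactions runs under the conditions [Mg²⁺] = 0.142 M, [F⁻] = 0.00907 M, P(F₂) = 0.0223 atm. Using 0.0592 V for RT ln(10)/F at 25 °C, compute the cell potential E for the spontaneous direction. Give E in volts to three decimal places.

F₂/F⁻ is the cathode (higher E°), Mg²⁺/Mg the anode: E°cell = +2.83 − (-2.35) = +5.18 V, n = 2.
Overall: F₂(g) + Mg(s) → 2 F⁻(aq) + Mg²⁺(aq)
Q = [F⁻]^2·[Mg²⁺] / (P(F₂)); log Q = -3.281.
E = E° − (0.0592/n) log Q = +5.18 − (0.0592/2)(-3.281) = +5.277 V.

+5.277 V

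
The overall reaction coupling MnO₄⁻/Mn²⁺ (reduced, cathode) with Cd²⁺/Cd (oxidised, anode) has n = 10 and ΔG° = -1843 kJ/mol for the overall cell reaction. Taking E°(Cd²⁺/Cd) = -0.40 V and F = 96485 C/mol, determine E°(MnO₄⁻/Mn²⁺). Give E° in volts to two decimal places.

+1.51 V

E°cell = −ΔG°/(nF) = −(-1843×10³)/((10)(96485)) = +1.910 V.
Since MnO₄⁻/Mn²⁺ is the cathode and Cd²⁺/Cd the anode, E°cell = E°(MnO₄⁻/Mn²⁺) − E°(Cd²⁺/Cd).
So E°(MnO₄⁻/Mn²⁺) = E°cell + E°(Cd²⁺/Cd) = +1.910 + (-0.40) = +1.51 V.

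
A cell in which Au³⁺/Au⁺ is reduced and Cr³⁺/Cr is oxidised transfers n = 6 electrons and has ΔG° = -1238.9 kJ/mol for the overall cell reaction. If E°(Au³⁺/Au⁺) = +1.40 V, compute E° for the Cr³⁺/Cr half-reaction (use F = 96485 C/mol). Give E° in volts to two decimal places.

E°cell = −ΔG°/(nF) = −(-1238.9×10³)/((6)(96485)) = +2.140 V.
Since Au³⁺/Au⁺ is the cathode and Cr³⁺/Cr the anode, E°cell = E°(Au³⁺/Au⁺) − E°(Cr³⁺/Cr).
So E°(Cr³⁺/Cr) = E°(Au³⁺/Au⁺) − E°cell = (+1.40) − (+2.140) = -0.74 V.

-0.74 V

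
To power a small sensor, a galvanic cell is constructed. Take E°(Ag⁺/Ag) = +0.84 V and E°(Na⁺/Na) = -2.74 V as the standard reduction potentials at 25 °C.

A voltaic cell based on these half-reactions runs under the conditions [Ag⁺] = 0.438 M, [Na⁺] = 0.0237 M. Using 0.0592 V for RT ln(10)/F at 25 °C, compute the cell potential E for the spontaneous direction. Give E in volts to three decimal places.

Ag⁺/Ag is the cathode (higher E°), Na⁺/Na the anode: E°cell = +0.84 − (-2.74) = +3.58 V, n = 1.
Overall: Ag⁺(aq) + Na(s) → Ag(s) + Na⁺(aq)
Q = [Na⁺] / ([Ag⁺]); log Q = -1.267.
E = E° − (0.0592/n) log Q = +3.58 − (0.0592/1)(-1.267) = +3.655 V.

+3.655 V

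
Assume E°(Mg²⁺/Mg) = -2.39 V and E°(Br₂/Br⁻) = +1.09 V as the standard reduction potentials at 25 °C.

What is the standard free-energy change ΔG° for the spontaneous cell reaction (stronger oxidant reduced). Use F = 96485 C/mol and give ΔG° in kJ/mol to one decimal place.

-671.5 kJ/mol

Br₂/Br⁻ (E° = +1.09 V) is the cathode; Mg²⁺/Mg (E° = -2.39 V) is the anode, so E°cell = +3.48 V.
Balancing electrons gives n = 2 (lcm of 2 and 2).
ΔG° = −nFE° = −(2)(96485)(+3.48) = -671,536 J = -671.5 kJ/mol.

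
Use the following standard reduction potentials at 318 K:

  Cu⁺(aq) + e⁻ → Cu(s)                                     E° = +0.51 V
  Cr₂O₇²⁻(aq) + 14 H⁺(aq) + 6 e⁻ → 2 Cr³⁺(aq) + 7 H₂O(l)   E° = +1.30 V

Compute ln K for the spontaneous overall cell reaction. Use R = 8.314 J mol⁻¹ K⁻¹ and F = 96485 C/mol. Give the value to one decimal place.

173.0

Cathode: Cr₂O₇²⁻/Cr³⁺; anode: Cu⁺/Cu. E°cell = (+1.30) − (+0.51) = +0.79 V, with n = 6.
ΔG° = −nFE° = −RT ln K, so ln K = nFE°/(RT) = (6)(96485)(+0.79) / ((8.314)(318)) = 172.982.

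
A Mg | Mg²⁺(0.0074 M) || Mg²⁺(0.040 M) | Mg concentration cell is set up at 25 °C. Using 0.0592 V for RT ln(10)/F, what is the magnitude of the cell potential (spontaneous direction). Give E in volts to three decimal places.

For a concentration cell E°cell = 0. The 0.040 M side is the cathode (reduction is favoured where [Mg²⁺] is higher).
With n = 2, E = −(0.0592/2) log([Mg²⁺]ₐₙ/[Mg²⁺]꜀ₐₜ) = −(0.0592/2) log(0.0074/0.04) = −(0.0592/2)(-0.733) = +0.022 V.

+0.022 V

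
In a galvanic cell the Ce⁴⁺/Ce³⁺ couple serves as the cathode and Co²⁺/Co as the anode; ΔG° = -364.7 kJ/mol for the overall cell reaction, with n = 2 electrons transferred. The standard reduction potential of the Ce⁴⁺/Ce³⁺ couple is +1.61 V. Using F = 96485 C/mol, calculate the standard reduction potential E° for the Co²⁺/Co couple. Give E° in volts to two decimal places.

-0.28 V

E°cell = −ΔG°/(nF) = −(-364.7×10³)/((2)(96485)) = +1.890 V.
Since Ce⁴⁺/Ce³⁺ is the cathode and Co²⁺/Co the anode, E°cell = E°(Ce⁴⁺/Ce³⁺) − E°(Co²⁺/Co).
So E°(Co²⁺/Co) = E°(Ce⁴⁺/Ce³⁺) − E°cell = (+1.61) − (+1.890) = -0.28 V.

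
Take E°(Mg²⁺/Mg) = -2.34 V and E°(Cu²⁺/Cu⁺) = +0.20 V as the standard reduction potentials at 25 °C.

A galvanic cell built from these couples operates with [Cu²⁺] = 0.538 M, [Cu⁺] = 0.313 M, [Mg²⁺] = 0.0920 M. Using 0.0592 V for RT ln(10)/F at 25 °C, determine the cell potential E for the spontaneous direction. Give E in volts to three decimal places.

+2.585 V

Cu²⁺/Cu⁺ is the cathode (higher E°), Mg²⁺/Mg the anode: E°cell = +0.20 − (-2.34) = +2.54 V, n = 2.
Overall: 2 Cu²⁺(aq) + Mg(s) → 2 Cu⁺(aq) + Mg²⁺(aq)
Q = [Cu⁺]^2·[Mg²⁺] / ([Cu²⁺]^2); log Q = -1.507.
E = E° − (0.0592/n) log Q = +2.54 − (0.0592/2)(-1.507) = +2.585 V.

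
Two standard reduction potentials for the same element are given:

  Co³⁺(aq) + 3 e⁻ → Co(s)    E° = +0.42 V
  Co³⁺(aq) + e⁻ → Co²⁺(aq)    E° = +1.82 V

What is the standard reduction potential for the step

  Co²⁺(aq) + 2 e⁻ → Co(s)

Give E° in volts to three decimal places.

-0.280 V

Sequential free energies add, so n₃E°₃ = n₁E°₁ + n₂E°₂.
With n₃ = 3, and the known step contributing 1×(+1.82) V, the unknown satisfies 2·E° = 3×(+0.42) − 1×(+1.82) = -0.560.
E° = -0.560 / 2 = -0.280 V.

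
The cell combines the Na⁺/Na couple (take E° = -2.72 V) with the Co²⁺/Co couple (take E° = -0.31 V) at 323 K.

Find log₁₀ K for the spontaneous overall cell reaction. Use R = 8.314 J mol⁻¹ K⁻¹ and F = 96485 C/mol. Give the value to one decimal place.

75.2

Cathode: Co²⁺/Co; anode: Na⁺/Na. E°cell = (-0.31) − (-2.72) = +2.41 V, with n = 2.
ΔG° = −nFE° = −RT ln K, so ln K = nFE°/(RT) = (2)(96485)(+2.41) / ((8.314)(323)) = 173.179.
log₁₀ K = 173.179 / ln 10 = 75.2.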